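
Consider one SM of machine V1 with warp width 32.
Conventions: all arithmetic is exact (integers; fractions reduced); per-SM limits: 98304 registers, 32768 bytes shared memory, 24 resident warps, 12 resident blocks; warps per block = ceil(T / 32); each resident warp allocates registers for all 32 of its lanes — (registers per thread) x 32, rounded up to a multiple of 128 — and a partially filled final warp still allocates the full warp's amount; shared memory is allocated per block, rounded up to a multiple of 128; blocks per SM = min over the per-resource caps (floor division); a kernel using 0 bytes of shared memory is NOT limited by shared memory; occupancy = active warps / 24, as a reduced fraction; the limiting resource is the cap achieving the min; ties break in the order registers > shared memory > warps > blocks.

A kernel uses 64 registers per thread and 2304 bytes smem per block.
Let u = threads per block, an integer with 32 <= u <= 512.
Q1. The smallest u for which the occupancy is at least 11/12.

Answer: u = 33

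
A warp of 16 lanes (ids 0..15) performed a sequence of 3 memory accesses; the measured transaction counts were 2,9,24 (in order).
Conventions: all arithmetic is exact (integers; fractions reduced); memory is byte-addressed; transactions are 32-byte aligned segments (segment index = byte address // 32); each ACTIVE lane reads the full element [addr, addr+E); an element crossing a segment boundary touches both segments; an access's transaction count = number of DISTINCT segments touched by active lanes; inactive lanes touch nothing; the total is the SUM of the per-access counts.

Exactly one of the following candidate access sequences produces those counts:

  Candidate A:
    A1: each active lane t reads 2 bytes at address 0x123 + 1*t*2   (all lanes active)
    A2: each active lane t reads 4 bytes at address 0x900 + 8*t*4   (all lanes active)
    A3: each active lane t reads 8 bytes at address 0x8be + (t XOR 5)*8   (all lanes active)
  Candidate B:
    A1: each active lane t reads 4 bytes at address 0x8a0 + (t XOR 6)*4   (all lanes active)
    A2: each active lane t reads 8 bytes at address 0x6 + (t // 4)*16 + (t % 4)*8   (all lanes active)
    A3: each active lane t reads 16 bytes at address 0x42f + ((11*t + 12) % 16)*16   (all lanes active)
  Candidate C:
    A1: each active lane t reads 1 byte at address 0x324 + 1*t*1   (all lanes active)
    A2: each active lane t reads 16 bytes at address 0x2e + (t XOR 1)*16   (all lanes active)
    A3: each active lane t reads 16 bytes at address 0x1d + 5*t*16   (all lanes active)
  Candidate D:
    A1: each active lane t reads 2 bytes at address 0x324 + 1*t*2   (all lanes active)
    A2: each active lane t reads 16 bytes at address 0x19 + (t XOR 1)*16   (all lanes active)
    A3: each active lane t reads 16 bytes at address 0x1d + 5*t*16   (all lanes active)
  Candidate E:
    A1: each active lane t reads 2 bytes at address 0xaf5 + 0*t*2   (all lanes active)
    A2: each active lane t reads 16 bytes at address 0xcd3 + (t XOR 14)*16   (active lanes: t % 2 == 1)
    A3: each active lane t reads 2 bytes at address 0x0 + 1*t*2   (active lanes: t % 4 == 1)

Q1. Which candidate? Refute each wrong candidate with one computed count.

A: A2 gives 16 transactions, not 9
B: A2 gives 3 transactions, not 9
C: A1 gives 1 transaction, not 2
E: A1 gives 1 transaction, not 2
D: all counts match (2,9,24)

Answer: D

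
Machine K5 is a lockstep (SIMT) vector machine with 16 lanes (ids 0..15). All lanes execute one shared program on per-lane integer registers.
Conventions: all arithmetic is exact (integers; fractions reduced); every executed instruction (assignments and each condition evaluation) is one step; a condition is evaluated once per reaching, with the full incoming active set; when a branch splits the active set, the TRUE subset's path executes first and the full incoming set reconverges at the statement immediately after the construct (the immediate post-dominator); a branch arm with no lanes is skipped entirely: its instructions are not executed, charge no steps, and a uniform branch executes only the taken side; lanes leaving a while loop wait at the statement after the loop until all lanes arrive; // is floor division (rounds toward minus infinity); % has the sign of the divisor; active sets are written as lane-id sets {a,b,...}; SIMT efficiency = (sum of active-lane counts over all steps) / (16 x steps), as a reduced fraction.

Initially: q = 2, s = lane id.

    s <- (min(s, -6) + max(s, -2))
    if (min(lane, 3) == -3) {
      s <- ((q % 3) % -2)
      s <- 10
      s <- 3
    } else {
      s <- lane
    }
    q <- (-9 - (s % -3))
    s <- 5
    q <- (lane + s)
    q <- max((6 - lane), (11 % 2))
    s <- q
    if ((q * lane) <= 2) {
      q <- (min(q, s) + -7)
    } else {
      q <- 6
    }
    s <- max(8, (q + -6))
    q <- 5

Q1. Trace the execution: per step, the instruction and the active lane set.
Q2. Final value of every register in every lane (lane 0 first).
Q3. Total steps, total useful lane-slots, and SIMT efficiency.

step 0: s <- (min(s, -6) + max(s, -2)) {0,1,2,3,4,5,6,7,8,9,10,11,12,13,14,15}
step 1: eval (min(lane, 3) == -3)    {0,1,2,3,4,5,6,7,8,9,10,11,12,13,14,15}
step 2: s <- lane                    {0,1,2,3,4,5,6,7,8,9,10,11,12,13,14,15}
step 3: q <- (-9 - (s % -3))         {0,1,2,3,4,5,6,7,8,9,10,11,12,13,14,15}
step 4: s <- 5                       {0,1,2,3,4,5,6,7,8,9,10,11,12,13,14,15}
step 5: q <- (lane + s)              {0,1,2,3,4,5,6,7,8,9,10,11,12,13,14,15}
step 6: q <- max((6 - lane), (11 % 2)) {0,1,2,3,4,5,6,7,8,9,10,11,12,13,14,15}
step 7: s <- q                       {0,1,2,3,4,5,6,7,8,9,10,11,12,13,14,15}
step 8: eval ((q * lane) <= 2)       {0,1,2,3,4,5,6,7,8,9,10,11,12,13,14,15}
step 9: q <- (min(q, s) + -7)        {0}
step 10: q <- 6                       {1,2,3,4,5,6,7,8,9,10,11,12,13,14,15}
step 11: s <- max(8, (q + -6))        {0,1,2,3,4,5,6,7,8,9,10,11,12,13,14,15}
step 12: q <- 5                       {0,1,2,3,4,5,6,7,8,9,10,11,12,13,14,15}

Answer: 13 steps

q: 5,5,5,5,5,5,5,5,5,5,5,5,5,5,5,5
s: 8,8,8,8,8,8,8,8,8,8,8,8,8,8,8,8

steps = 13; useful = 192; efficiency = 192/208 = 12/13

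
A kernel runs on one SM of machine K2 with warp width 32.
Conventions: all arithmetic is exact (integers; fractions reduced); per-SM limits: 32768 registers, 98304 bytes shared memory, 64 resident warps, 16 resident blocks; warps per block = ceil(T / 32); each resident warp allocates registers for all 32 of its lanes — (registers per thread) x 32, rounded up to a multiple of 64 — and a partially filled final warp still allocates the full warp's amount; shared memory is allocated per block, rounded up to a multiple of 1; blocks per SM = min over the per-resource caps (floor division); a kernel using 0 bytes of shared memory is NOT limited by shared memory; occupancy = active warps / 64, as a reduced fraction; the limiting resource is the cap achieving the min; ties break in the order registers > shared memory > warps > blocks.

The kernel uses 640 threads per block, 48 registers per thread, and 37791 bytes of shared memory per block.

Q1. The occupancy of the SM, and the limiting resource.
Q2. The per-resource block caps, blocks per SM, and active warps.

Answer: occupancy 5/16, limited by registers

registers: 1 block
shared memory: 2 blocks
warps: 3 blocks
blocks: 16 blocks

Answer: 1 block, 20 active warps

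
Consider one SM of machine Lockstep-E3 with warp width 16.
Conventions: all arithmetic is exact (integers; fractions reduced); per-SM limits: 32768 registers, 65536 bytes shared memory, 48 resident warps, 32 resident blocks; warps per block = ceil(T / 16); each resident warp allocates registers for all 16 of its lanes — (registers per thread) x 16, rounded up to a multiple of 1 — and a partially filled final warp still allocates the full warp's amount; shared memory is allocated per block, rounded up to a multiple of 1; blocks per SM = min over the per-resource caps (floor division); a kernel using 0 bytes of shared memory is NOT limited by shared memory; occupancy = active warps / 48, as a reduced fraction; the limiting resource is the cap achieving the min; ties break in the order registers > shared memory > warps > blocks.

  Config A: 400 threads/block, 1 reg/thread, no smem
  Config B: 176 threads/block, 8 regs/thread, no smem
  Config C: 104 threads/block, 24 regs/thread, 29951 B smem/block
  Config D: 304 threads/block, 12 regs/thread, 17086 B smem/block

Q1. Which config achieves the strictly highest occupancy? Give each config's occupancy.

occupancies: A 25/48, B 11/12, C 7/24, D 19/24

Answer: B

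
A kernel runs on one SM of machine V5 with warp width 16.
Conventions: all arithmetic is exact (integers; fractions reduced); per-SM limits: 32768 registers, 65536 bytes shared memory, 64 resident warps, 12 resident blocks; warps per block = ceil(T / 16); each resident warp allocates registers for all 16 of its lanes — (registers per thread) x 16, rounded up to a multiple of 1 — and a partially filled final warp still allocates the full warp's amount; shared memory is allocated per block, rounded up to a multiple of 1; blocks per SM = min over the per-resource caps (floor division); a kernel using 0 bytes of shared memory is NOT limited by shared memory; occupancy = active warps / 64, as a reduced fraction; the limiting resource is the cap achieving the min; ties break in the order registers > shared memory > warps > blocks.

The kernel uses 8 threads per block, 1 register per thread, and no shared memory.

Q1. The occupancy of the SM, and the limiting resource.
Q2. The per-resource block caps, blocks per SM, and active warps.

Answer: occupancy 3/16, limited by blocks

registers: 2048 blocks
shared memory: no limit (kernel uses none)
warps: 64 blocks
blocks: 12 blocks

Answer: 12 blocks, 12 active warps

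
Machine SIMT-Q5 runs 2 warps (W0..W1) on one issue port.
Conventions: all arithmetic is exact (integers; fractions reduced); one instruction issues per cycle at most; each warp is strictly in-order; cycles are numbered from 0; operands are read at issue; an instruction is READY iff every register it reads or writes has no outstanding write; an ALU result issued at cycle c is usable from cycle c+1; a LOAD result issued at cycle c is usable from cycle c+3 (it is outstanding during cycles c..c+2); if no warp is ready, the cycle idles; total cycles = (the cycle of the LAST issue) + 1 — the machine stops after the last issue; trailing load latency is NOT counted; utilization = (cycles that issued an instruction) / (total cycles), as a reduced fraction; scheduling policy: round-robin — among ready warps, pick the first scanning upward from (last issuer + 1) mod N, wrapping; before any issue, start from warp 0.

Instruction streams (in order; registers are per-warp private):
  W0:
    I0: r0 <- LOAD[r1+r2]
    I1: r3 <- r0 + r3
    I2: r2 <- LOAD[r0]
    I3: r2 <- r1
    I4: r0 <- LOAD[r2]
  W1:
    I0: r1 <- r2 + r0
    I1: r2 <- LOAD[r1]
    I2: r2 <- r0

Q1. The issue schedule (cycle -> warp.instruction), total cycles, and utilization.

cycle 0: W0.I0
cycle 1: W1.I0
cycle 2: W1.I1
cycle 3: W0.I1
cycle 4: W0.I2
cycle 5: W1.I2
cycle 6: idle
cycle 7: W0.I3
cycle 8: W0.I4

Answer: 9 cycles, utilization 8/9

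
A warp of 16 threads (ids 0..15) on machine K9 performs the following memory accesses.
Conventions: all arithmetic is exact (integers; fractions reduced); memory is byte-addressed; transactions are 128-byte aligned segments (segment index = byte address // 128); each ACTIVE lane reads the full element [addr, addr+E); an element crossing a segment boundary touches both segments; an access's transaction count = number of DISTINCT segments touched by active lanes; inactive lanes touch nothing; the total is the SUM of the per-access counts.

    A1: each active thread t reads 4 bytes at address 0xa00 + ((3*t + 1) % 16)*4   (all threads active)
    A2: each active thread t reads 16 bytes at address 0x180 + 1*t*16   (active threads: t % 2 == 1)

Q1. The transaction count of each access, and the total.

A1: 1 transaction
A2: 2 transactions

Answer: 1,2; total 3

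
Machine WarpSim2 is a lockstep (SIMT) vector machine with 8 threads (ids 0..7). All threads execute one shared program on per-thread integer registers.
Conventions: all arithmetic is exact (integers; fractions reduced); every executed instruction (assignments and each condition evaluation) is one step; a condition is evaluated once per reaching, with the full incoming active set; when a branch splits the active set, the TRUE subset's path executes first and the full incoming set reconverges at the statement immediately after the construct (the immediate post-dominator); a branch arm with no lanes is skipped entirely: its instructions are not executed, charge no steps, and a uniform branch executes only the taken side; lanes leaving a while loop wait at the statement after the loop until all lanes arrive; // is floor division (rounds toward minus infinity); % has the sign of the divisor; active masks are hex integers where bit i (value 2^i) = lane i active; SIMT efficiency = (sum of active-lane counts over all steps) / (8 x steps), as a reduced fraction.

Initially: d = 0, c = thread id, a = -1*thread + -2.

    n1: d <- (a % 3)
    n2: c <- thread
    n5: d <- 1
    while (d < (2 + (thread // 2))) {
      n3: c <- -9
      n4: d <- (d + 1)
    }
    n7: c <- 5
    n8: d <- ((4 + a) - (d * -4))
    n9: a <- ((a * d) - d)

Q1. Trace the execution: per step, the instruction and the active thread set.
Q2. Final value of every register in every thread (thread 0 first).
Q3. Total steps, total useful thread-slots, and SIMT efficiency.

step 0: d <- (a % 3)                 0xff
step 1: c <- thread                  0xff
step 2: d <- 1                       0xff
step 3: eval (d < (2 + (thread // 2))) 0xff
step 4: c <- -9                      0xff
step 5: d <- (d + 1)                 0xff
step 6: eval (d < (2 + (thread // 2))) 0xff
step 7: c <- -9                      0xfc
step 8: d <- (d + 1)                 0xfc
step 9: eval (d < (2 + (thread // 2))) 0xfc
step 10: c <- -9                      0xf0
step 11: d <- (d + 1)                 0xf0
step 12: eval (d < (2 + (thread // 2))) 0xf0
step 13: c <- -9                      0xc0
step 14: d <- (d + 1)                 0xc0
step 15: eval (d < (2 + (thread // 2))) 0xc0
step 16: c <- 5                       0xff
step 17: d <- ((4 + a) - (d * -4))    0xff
step 18: a <- ((a * d) - d)           0xff

Answer: 19 steps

d: 10,9,12,11,14,13,16,15
c: 5,5,5,5,5,5,5,5
a: -30,-36,-60,-66,-98,-104,-144,-150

steps = 19; useful = 116; efficiency = 116/152 = 29/38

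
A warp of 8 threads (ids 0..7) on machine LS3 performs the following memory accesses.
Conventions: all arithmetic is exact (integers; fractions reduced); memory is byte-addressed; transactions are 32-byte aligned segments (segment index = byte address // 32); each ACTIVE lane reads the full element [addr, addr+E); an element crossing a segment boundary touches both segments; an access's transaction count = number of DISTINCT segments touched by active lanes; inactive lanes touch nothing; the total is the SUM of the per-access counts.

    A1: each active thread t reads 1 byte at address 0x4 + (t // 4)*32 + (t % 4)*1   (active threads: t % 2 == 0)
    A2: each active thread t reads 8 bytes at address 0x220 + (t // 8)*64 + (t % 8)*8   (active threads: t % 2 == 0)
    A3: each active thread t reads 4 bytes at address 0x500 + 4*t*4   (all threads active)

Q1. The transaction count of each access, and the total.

A1: 2 transactions
A2: 2 transactions
A3: 4 transactions

Answer: 2,2,4; total 8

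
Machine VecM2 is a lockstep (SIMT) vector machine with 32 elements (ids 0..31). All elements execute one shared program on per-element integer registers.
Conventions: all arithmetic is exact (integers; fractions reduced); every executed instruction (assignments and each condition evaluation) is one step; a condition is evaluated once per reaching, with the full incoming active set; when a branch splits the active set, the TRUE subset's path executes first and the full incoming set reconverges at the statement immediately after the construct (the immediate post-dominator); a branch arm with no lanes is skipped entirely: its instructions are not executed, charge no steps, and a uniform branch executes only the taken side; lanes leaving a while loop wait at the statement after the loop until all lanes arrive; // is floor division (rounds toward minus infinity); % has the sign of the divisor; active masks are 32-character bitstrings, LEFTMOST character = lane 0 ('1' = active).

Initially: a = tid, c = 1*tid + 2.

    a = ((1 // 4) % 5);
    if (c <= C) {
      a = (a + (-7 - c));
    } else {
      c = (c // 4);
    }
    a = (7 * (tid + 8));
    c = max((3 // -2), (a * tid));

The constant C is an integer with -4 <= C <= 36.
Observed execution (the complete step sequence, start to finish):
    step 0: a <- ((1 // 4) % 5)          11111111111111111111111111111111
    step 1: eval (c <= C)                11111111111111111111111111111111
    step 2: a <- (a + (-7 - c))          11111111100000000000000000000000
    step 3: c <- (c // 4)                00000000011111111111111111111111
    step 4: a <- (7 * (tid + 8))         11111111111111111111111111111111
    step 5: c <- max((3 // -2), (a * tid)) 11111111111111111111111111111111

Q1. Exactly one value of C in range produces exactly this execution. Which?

Answer: C = 10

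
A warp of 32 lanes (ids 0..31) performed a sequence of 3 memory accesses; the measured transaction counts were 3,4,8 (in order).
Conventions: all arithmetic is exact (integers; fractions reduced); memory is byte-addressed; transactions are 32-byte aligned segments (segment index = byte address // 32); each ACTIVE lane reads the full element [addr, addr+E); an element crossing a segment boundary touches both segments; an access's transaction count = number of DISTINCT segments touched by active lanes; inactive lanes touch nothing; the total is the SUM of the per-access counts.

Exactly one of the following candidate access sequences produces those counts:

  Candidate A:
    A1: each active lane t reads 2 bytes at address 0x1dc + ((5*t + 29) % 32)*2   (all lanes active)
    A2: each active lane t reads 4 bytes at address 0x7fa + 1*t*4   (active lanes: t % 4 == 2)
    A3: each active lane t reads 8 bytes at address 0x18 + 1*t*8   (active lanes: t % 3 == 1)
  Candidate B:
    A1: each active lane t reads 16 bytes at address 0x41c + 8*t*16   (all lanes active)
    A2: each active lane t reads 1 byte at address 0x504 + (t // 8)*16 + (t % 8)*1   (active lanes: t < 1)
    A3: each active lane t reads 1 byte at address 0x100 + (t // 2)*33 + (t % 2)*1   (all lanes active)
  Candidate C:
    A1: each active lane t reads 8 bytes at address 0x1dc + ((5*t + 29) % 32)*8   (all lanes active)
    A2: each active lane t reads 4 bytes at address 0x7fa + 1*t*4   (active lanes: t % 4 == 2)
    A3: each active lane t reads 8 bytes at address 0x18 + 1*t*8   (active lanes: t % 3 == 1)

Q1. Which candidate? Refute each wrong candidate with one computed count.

B: A1 gives 64 transactions, not 3
C: A1 gives 9 transactions, not 3
A: all counts match (3,4,8)

Answer: A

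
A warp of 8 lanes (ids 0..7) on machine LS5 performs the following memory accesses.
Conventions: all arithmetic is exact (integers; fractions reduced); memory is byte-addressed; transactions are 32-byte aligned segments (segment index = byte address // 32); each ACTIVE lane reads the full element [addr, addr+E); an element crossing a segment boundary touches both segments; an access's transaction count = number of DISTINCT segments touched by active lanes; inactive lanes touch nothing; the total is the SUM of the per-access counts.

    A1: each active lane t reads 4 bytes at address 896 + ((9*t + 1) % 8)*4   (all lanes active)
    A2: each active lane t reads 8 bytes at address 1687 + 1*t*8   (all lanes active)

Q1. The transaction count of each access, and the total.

A1: 1 transaction
A2: 3 transactions

Answer: 1,3; total 4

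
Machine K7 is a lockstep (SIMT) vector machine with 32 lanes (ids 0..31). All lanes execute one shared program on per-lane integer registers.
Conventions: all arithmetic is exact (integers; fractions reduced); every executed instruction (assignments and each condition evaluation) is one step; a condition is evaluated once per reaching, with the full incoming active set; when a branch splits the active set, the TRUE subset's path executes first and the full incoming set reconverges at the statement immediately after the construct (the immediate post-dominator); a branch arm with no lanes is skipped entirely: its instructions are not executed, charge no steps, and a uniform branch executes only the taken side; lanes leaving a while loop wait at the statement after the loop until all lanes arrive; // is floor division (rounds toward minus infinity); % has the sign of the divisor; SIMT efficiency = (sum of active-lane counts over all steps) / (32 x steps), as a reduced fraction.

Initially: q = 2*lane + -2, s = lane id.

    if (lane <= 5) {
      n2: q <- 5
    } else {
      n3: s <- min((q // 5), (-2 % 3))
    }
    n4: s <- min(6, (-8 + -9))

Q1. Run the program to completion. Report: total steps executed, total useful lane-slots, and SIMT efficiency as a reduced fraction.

Answer: 4 steps, 96 useful, 3/4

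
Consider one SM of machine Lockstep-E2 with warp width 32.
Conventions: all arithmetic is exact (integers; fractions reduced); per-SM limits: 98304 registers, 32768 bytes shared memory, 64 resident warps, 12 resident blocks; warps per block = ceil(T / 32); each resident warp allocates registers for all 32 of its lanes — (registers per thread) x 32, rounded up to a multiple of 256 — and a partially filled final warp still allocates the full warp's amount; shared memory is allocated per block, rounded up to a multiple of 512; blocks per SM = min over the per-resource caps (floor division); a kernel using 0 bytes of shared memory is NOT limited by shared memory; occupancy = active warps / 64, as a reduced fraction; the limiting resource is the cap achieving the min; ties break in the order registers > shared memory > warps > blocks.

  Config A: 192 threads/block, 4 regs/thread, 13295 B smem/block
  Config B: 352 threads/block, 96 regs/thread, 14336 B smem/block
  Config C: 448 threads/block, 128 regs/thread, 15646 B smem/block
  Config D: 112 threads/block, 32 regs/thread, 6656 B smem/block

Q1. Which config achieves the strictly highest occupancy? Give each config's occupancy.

occupancies: A 3/16, B 11/32, C 7/32, D 1/4

Answer: B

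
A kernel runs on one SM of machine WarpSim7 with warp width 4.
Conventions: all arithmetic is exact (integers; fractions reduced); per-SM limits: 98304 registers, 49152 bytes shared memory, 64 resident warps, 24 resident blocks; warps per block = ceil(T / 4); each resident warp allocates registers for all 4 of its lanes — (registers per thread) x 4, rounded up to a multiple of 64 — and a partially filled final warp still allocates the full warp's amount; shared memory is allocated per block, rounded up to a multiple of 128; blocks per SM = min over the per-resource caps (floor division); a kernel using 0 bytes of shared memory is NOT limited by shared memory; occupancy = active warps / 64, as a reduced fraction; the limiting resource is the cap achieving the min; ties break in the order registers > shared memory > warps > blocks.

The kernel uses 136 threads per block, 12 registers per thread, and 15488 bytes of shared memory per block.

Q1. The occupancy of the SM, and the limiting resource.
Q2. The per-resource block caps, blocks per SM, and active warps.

Answer: occupancy 17/32, limited by warps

registers: 45 blocks
shared memory: 3 blocks
warps: 1 block
blocks: 24 blocks

Answer: 1 block, 34 active warps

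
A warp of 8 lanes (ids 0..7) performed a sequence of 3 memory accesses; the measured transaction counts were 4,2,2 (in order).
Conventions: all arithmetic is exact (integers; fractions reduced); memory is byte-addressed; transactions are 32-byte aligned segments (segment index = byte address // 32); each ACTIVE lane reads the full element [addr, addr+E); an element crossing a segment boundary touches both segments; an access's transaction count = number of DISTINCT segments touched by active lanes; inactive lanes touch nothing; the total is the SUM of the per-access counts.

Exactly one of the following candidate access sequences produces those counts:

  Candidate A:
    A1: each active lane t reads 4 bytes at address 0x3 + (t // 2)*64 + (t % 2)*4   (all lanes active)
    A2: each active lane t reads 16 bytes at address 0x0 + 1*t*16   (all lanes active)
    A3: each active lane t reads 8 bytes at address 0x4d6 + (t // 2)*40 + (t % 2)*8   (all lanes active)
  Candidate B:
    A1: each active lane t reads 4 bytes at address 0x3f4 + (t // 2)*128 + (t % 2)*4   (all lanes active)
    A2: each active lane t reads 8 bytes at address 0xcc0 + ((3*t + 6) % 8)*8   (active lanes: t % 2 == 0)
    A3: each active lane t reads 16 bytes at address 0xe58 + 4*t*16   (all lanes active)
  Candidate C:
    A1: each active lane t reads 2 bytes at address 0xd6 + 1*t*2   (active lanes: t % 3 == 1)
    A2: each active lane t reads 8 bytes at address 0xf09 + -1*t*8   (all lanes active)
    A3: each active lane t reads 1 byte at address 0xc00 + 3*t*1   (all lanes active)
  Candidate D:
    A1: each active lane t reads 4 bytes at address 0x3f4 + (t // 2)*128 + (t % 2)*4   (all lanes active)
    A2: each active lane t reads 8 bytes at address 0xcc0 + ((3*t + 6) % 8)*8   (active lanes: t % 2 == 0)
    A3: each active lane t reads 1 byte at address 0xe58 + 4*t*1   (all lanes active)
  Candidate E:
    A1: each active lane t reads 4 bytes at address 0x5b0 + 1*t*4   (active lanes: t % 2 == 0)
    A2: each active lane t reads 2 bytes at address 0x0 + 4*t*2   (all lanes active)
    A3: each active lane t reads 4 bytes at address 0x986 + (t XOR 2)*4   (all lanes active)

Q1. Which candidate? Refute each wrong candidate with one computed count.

A: A2 gives 4 transactions, not 2
B: A3 gives 16 transactions, not 2
C: A1 gives 2 transactions, not 4
E: A1 gives 2 transactions, not 4
D: all counts match (4,2,2)

Answer: D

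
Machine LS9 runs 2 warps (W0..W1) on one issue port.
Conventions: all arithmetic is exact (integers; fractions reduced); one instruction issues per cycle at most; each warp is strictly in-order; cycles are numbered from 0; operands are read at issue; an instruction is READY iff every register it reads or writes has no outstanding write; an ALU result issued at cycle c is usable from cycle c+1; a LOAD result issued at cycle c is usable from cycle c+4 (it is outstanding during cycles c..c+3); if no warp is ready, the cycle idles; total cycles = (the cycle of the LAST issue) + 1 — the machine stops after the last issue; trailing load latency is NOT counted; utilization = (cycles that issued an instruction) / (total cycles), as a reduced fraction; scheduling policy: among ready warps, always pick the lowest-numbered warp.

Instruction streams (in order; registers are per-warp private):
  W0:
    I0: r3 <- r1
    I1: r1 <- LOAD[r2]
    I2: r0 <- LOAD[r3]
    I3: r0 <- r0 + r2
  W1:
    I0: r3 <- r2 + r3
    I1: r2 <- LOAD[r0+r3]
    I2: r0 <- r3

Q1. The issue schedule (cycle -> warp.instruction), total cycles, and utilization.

cycle 0: W0.I0
cycle 1: W0.I1
cycle 2: W0.I2
cycle 3: W1.I0
cycle 4: W1.I1
cycle 5: W1.I2
cycle 6: W0.I3

Answer: 7 cycles, utilization 1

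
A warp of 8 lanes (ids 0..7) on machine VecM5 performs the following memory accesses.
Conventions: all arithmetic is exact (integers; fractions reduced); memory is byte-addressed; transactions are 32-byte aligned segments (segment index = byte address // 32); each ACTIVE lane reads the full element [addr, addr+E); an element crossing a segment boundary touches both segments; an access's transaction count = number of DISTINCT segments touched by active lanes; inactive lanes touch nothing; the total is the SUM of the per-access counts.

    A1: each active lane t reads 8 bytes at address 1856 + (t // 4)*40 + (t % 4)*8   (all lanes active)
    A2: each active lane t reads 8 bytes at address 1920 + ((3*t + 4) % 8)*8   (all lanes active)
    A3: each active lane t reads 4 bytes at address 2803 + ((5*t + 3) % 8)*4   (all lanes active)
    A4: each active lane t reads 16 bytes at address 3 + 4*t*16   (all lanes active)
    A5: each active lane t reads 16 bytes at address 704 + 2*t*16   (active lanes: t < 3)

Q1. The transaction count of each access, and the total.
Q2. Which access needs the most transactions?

A1: 3 transactions
A2: 2 transactions
A3: 2 transactions
A4: 8 transactions
A5: 3 transactions

Answer: 3,2,2,8,3; total 18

Answer: A4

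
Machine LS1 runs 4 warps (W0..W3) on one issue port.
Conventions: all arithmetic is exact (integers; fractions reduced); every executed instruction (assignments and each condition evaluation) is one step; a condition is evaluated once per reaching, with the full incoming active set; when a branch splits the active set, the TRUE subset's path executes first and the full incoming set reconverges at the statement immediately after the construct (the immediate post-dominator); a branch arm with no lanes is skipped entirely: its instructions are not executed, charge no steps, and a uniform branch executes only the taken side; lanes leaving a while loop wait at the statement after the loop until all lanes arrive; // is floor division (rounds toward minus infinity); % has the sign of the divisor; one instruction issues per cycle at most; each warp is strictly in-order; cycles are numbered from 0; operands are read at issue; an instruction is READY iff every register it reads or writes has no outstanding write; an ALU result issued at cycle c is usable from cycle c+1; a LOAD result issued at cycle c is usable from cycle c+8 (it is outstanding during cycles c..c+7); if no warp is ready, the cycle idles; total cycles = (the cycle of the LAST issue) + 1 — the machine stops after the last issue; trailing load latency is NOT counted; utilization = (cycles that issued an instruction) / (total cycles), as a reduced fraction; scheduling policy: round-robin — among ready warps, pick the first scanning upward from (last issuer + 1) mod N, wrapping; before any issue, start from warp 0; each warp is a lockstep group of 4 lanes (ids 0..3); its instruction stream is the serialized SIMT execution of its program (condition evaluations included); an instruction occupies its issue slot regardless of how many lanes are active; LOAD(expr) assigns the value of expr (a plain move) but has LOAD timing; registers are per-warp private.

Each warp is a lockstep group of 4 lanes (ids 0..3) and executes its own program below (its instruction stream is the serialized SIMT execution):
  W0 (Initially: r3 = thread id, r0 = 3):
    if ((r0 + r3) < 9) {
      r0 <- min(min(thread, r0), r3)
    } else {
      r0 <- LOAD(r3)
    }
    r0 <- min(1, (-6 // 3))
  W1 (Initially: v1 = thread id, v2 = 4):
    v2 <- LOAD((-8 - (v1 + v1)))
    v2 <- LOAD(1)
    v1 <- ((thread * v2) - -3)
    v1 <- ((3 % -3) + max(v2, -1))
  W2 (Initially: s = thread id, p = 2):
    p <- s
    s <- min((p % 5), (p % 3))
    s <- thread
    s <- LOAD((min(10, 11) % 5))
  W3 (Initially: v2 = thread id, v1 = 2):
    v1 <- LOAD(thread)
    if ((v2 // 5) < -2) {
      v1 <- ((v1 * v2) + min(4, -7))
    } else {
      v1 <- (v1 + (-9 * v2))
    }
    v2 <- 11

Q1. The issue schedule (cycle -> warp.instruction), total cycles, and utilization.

cycle 0: W0.I0
cycle 1: W1.I0
cycle 2: W2.I0
cycle 3: W3.I0
cycle 4: W0.I1
cycle 5: W2.I1
cycle 6: W3.I1
cycle 7: W0.I2
cycle 8: W2.I2
cycle 9: W1.I1
cycle 10: W2.I3
cycle 11: W3.I2
cycle 12: W3.I3
cycle 13: idle
cycle 14: idle
cycle 15: idle
cycle 16: idle
cycle 17: W1.I2
cycle 18: W1.I3

Answer: 19 cycles, utilization 15/19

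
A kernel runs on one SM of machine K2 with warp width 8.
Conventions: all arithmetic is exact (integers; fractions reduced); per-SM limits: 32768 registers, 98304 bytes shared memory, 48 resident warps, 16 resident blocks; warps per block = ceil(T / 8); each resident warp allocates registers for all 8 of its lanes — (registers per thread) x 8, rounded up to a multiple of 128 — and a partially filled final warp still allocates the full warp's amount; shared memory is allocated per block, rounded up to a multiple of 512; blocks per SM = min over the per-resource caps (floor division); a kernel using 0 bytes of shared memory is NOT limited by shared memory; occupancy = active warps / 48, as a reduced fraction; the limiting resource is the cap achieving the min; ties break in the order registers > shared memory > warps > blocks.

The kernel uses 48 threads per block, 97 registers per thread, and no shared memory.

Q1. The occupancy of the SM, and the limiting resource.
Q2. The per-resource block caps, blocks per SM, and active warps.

Answer: occupancy 3/4, limited by registers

registers: 6 blocks
shared memory: no limit (kernel uses none)
warps: 8 blocks
blocks: 16 blocks

Answer: 6 blocks, 36 active warps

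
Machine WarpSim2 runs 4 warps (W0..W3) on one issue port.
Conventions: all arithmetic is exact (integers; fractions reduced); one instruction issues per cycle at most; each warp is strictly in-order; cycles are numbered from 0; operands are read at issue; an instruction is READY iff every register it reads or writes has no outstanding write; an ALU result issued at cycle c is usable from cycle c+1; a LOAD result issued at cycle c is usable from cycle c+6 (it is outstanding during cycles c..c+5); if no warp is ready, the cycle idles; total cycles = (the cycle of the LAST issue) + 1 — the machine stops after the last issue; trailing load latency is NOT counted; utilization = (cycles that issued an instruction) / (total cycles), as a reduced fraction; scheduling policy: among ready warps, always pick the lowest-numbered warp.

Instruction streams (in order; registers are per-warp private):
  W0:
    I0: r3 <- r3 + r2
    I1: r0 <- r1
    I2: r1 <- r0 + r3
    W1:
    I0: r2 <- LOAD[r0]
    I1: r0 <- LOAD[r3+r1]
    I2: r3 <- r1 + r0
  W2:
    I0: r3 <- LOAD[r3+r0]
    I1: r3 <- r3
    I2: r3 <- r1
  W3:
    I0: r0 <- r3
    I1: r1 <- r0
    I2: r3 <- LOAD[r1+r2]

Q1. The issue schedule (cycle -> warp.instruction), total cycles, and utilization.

cycle 0: W0.I0
cycle 1: W0.I1
cycle 2: W0.I2
cycle 3: W1.I0
cycle 4: W1.I1
cycle 5: W2.I0
cycle 6: W3.I0
cycle 7: W3.I1
cycle 8: W3.I2
cycle 9: idle
cycle 10: W1.I2
cycle 11: W2.I1
cycle 12: W2.I2

Answer: 13 cycles, utilization 12/13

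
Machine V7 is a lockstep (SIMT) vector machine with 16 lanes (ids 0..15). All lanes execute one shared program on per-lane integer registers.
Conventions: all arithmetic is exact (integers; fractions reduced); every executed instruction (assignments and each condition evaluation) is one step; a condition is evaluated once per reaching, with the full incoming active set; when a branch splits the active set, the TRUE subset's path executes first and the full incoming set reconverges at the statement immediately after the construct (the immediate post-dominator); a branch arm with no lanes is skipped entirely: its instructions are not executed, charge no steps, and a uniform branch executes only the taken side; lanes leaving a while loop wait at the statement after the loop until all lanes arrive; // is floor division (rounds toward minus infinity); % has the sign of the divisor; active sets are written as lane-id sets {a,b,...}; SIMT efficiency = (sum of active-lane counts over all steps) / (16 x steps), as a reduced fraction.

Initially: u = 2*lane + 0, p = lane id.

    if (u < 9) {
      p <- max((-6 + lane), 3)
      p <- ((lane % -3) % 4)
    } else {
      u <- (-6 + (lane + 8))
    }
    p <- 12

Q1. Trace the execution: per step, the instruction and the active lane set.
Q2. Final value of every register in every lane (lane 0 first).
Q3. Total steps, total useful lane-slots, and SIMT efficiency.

step 0: eval (u < 9)                 {0,1,2,3,4,5,6,7,8,9,10,11,12,13,14,15}
step 1: p <- max((-6 + lane), 3)     {0,1,2,3,4}
step 2: p <- ((lane % -3) % 4)       {0,1,2,3,4}
step 3: u <- (-6 + (lane + 8))       {5,6,7,8,9,10,11,12,13,14,15}
step 4: p <- 12                      {0,1,2,3,4,5,6,7,8,9,10,11,12,13,14,15}

Answer: 5 steps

u: 0,2,4,6,8,7,8,9,10,11,12,13,14,15,16,17
p: 12,12,12,12,12,12,12,12,12,12,12,12,12,12,12,12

steps = 5; useful = 53; efficiency = 53/80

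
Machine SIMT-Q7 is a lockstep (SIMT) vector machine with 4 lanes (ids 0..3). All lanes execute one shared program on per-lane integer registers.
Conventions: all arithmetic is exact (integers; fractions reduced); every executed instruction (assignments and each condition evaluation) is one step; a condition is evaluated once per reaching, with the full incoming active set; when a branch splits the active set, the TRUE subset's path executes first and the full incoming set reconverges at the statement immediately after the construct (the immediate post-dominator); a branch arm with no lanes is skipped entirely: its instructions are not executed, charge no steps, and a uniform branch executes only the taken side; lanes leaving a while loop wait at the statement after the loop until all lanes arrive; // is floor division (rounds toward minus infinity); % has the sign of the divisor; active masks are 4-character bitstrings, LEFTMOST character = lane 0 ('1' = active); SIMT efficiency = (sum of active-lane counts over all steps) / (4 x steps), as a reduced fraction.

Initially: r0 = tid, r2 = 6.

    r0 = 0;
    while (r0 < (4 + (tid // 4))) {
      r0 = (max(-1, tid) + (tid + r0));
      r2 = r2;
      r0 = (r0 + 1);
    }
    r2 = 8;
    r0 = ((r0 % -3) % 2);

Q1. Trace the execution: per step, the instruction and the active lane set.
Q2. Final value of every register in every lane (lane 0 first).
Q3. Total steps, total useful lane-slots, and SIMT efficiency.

step 0: r0 <- 0                      1111
step 1: eval (r0 < (4 + (tid // 4))) 1111
step 2: r0 <- (max(-1, tid) + (tid + r0)) 1111
step 3: r2 <- r2                     1111
step 4: r0 <- (r0 + 1)               1111
step 5: eval (r0 < (4 + (tid // 4))) 1111
step 6: r0 <- (max(-1, tid) + (tid + r0)) 1100
step 7: r2 <- r2                     1100
step 8: r0 <- (r0 + 1)               1100
step 9: eval (r0 < (4 + (tid // 4))) 1100
step 10: r0 <- (max(-1, tid) + (tid + r0)) 1000
step 11: r2 <- r2                     1000
step 12: r0 <- (r0 + 1)               1000
step 13: eval (r0 < (4 + (tid // 4))) 1000
step 14: r0 <- (max(-1, tid) + (tid + r0)) 1000
step 15: r2 <- r2                     1000
step 16: r0 <- (r0 + 1)               1000
step 17: eval (r0 < (4 + (tid // 4))) 1000
step 18: r2 <- 8                      1111
step 19: r0 <- ((r0 % -3) % 2)        1111

Answer: 20 steps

r0: 0,0,1,0
r2: 8,8,8,8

steps = 20; useful = 48; efficiency = 48/80 = 3/5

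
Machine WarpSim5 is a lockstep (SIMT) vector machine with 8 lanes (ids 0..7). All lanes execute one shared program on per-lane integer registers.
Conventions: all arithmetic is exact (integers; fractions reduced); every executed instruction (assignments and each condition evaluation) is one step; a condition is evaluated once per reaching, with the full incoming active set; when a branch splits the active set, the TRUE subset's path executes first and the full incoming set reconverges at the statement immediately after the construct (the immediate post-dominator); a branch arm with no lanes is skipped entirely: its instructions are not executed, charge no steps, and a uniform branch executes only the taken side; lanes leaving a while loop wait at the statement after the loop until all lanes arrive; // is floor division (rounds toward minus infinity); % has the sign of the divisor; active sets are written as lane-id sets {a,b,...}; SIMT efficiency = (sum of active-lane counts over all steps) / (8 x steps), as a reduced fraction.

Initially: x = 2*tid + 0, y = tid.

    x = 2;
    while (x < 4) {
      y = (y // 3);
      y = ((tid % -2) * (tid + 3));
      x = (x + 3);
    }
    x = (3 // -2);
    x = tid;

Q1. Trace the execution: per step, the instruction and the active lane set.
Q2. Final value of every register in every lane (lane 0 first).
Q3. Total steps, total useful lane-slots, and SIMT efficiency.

step 0: x <- 2                       {0,1,2,3,4,5,6,7}
step 1: eval (x < 4)                 {0,1,2,3,4,5,6,7}
step 2: y <- (y // 3)                {0,1,2,3,4,5,6,7}
step 3: y <- ((tid % -2) * (tid + 3)) {0,1,2,3,4,5,6,7}
step 4: x <- (x + 3)                 {0,1,2,3,4,5,6,7}
step 5: eval (x < 4)                 {0,1,2,3,4,5,6,7}
step 6: x <- (3 // -2)               {0,1,2,3,4,5,6,7}
step 7: x <- tid                     {0,1,2,3,4,5,6,7}

Answer: 8 steps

x: 0,1,2,3,4,5,6,7
y: 0,-4,0,-6,0,-8,0,-10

steps = 8; useful = 64; efficiency = 64/64 = 1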